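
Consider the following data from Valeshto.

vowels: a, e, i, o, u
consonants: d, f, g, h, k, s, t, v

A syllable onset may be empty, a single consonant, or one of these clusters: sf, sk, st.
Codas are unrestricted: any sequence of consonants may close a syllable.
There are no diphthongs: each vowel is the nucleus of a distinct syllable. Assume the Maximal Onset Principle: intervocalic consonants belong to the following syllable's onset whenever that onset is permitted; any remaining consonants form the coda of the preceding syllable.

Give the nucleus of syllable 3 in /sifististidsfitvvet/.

i

The vowels are i, i, i, i, i, e — 6 nuclei, so 6 syllables.
The third nucleus (vowel 3 from the left) is /i/.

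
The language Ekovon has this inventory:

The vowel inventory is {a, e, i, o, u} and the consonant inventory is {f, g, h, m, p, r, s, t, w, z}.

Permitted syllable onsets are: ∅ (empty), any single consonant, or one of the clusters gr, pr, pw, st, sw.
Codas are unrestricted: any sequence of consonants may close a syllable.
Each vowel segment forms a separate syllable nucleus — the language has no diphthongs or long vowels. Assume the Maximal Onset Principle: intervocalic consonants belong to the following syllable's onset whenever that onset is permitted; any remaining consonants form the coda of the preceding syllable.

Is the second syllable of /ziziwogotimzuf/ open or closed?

Nuclei (vowels): i, i, o, o, i, u → 6 syllables.
Between /i/ (V1) and /i/ (V2): /z/ → onset of the next syllable (single consonants are always licit onsets).
Between /i/ (V2) and /o/ (V3): /w/ → onset of the next syllable (single consonants are always licit onsets).
Between /o/ (V3) and /o/ (V4): just /g/ — single C goes to the following onset.
Between /o/ (V4) and /i/ (V5): /t/ is a single consonant, so it becomes the next onset.
Between /i/ (V5) and /u/ (V6): /mz/ splits as /m/ + /z/ (/z/ is the longest suffix that is a licit onset).
So the parse is zi.zi.wo.go.tim.zuf.
Syllable 2 is /zi/; it ends in its nucleus with no coda, so it is open.

open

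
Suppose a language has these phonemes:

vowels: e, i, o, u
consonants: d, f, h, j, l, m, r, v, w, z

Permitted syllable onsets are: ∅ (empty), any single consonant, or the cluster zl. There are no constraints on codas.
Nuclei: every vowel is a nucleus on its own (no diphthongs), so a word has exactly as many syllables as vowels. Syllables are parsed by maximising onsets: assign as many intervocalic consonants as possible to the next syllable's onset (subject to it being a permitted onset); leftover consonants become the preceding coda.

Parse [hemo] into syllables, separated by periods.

The vowels are e, o — 2 nuclei, so 2 syllables.
V1 /e/ – V2 /o/: /m/ → onset of the next syllable (single consonants are always licit onsets).

he.mo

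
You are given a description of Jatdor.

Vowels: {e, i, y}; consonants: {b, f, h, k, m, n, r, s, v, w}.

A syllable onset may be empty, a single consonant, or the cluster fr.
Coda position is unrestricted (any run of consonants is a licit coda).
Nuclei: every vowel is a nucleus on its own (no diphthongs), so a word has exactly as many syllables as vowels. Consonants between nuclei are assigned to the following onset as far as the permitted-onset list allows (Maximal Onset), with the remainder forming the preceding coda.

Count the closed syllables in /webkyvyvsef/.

The vowels are e, y, y, e — 4 nuclei, so 4 syllables.
σ1/σ2 boundary: cluster /bk/ — the longest permitted-onset suffix is /k/; onset = /k/, preceding coda = /b/.
σ2/σ3 boundary: /v/ → onset of the next syllable (single consonants are always licit onsets).
σ3/σ4 boundary: /vs/; trying suffixes from longest down, /s/ is the first permitted one, so coda /v/ | onset /s/.
Result: web.ky.vyv.sef.
Classifying each syllable: /web/ (closed), /ky/ (open), /vyv/ (closed), /sef/ (closed).
Closed syllables: 3.

3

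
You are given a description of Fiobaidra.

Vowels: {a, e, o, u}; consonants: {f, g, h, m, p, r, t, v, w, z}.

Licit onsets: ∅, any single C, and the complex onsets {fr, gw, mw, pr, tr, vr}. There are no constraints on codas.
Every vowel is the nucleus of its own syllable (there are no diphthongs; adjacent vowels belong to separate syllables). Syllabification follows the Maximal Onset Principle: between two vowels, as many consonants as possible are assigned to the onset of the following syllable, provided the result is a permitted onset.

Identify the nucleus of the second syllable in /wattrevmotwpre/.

e

Nuclei (vowels): a, e, o, e → 4 syllables.
The second nucleus (vowel 2 from the left) is /e/.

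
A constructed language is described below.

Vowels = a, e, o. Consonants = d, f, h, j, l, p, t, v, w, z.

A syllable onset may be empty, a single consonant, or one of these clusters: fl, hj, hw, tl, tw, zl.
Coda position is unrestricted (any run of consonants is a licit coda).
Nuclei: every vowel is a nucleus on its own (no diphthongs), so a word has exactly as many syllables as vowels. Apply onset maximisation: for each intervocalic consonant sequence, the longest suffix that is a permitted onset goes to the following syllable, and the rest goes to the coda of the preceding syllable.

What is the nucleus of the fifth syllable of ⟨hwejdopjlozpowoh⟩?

o

Vowels present: e, o, o, o, o; each is a nucleus, giving 5 syllables.
The fifth nucleus (vowel 5 from the left) is /o/.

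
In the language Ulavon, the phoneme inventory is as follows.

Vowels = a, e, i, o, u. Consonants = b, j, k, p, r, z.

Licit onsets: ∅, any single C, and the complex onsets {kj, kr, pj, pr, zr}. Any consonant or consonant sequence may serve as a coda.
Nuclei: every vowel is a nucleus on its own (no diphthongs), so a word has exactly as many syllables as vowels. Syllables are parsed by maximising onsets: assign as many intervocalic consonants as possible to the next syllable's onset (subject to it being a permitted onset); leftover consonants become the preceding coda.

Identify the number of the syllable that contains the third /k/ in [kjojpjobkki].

The vowels are o, o, i — 3 nuclei, so 3 syllables.
V1 /o/ – V2 /o/: /jpj/ — longest licit onset from the right is /pj/, leaving /j/ as coda.
V2 /o/ – V3 /i/: cluster /bkk/ — the longest permitted-onset suffix is /k/; onset = /k/, preceding coda = /bk/.
Result: kjoj.pjobk.ki.
The third /k/ is in the onset of syllable 3 (/ki/).

3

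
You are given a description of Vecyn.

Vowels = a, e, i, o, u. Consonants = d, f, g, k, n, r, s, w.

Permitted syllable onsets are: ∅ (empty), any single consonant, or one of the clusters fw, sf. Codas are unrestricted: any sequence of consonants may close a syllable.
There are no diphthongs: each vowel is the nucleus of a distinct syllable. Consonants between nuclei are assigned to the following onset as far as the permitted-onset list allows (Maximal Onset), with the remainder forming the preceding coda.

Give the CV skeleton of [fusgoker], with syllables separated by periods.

Nuclei (vowels): u, o, e → 3 syllables.
σ1/σ2 boundary: /sg/ — longest licit onset from the right is /g/, leaving /s/ as coda.
σ2/σ3 boundary: just /k/ — single C goes to the following onset.
Syllabification: fus.go.ker.
Mapping each syllable to C/V: /fus/ → CVC, /go/ → CV, /ker/ → CVC.

CVC.CV.CVC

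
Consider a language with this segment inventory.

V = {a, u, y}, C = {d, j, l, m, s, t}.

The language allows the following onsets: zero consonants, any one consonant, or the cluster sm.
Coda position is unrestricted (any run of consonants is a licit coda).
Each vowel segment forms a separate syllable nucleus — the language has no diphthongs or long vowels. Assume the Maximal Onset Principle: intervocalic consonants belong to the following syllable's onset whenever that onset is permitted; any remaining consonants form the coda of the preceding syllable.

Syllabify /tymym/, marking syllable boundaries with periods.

Nuclei (vowels): y, y → 2 syllables.
/y…y/ gap (V1→V2): /m/ is a single consonant, so it becomes the next onset.

ty.mym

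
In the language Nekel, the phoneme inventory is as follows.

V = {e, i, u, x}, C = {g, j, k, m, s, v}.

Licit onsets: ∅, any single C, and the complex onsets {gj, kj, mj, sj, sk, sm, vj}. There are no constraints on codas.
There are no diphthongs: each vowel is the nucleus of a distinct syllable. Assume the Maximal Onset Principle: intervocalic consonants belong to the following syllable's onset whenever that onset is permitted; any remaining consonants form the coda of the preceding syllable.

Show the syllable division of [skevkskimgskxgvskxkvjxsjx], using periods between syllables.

skevk.skimg.skxgv.skxk.vjx.sjx

Vowels present: e, i, x, x, x, x; each is a nucleus, giving 6 syllables.
/e…i/ gap (V1→V2): cluster /vksk/ — the longest permitted-onset suffix is /sk/; onset = /sk/, preceding coda = /vk/.
/i…x/ gap (V2→V3): /mgsk/ splits as /mg/ + /sk/ (/sk/ is the longest suffix that is a licit onset).
/x…x/ gap (V3→V4): /gvsk/ — longest licit onset from the right is /sk/, leaving /gv/ as coda.
/x…x/ gap (V4→V5): /kvj/ — longest licit onset from the right is /vj/, leaving /k/ as coda.
/x…x/ gap (V5→V6): /sj/ is a licit onset in full, so it all attaches to the next syllable.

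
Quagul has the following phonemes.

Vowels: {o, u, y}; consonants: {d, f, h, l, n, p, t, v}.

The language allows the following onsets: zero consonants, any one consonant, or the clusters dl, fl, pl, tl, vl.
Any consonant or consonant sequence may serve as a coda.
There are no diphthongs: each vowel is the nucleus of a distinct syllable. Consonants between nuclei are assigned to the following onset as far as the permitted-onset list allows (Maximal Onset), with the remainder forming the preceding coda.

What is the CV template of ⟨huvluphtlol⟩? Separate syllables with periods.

CV.CCVCC.CCVC

Vowels present: u, u, o; each is a nucleus, giving 3 syllables.
V1 /u/ – V2 /u/: /vl/ is a licit onset in full, so it all attaches to the next syllable.
V2 /u/ – V3 /o/: /phtl/; trying suffixes from longest down, /tl/ is the first permitted one, so coda /ph/ | onset /tl/.
Syllabification: hu.vluph.tlol.
Mapping each syllable to C/V: /hu/ → CV, /vluph/ → CCVCC, /tlol/ → CCVC.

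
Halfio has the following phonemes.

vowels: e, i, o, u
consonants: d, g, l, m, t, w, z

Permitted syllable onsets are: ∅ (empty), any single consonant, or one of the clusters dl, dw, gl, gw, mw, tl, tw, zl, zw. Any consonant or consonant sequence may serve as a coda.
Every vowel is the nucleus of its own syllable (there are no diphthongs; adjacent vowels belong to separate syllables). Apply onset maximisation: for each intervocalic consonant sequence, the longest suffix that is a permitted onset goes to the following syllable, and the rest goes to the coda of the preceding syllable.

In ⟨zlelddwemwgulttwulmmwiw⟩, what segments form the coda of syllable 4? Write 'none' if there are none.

lm

Vowels present: e, e, u, u, i; each is a nucleus, giving 5 syllables.
σ1/σ2 boundary: /lddw/ splits as /ld/ + /dw/ (/dw/ is the longest suffix that is a licit onset).
σ2/σ3 boundary: /mwg/ splits as /mw/ + /g/ (/g/ is the longest suffix that is a licit onset).
σ3/σ4 boundary: /lttw/; trying suffixes from longest down, /tw/ is the first permitted one, so coda /lt/ | onset /tw/.
σ4/σ5 boundary: cluster /lmmw/ — the longest permitted-onset suffix is /mw/; onset = /mw/, preceding coda = /lm/.
Result: zleld.dwemw.gult.twulm.mwiw.
Syllable 4 is /twulm/: onset /tw/, nucleus /u/, coda /lm/.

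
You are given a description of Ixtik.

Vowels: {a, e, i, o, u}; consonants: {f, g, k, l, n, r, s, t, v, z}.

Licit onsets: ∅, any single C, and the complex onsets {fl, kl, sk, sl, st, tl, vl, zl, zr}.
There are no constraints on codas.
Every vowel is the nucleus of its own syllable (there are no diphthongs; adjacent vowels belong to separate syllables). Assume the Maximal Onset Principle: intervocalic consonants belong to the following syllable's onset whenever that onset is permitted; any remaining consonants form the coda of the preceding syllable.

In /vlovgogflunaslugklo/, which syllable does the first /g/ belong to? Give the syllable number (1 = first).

2

Nuclei (vowels): o, o, u, a, u, o → 6 syllables.
/o…o/ gap (V1→V2): /vg/ — longest licit onset from the right is /g/, leaving /v/ as coda.
/o…u/ gap (V2→V3): /gfl/ splits as /g/ + /fl/ (/fl/ is the longest suffix that is a licit onset).
/u…a/ gap (V3→V4): /n/ is a single consonant, so it becomes the next onset.
/a…u/ gap (V4→V5): /sl/ is a licit onset in full, so it all attaches to the next syllable.
/u…o/ gap (V5→V6): cluster /gkl/ — the longest permitted-onset suffix is /kl/; onset = /kl/, preceding coda = /g/.
So the parse is vlov.gog.flu.na.slug.klo.
The first /g/ is in the onset of syllable 2 (/gog/).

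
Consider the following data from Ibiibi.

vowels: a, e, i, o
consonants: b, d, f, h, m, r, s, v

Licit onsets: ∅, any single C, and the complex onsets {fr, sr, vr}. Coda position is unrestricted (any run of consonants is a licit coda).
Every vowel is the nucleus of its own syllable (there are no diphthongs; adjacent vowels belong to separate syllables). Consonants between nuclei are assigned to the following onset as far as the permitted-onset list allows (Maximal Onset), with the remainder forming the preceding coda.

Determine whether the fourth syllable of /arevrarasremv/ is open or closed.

open

Vowels present: a, e, a, a, e; each is a nucleus, giving 5 syllables.
Between /a/ (V1) and /e/ (V2): just /r/ — single C goes to the following onset.
Between /e/ (V2) and /a/ (V3): cluster /vr/ — /vr/ is itself a permitted onset, so the whole cluster goes right; preceding coda = ∅.
Between /a/ (V3) and /a/ (V4): just /r/ — single C goes to the following onset.
Between /a/ (V4) and /e/ (V5): /sr/ — entire cluster is a permitted onset → onset /sr/, coda ∅.
So the parse is a.re.vra.ra.sremv.
Syllable 4 is /ra/; it ends in its nucleus with no coda, so it is open.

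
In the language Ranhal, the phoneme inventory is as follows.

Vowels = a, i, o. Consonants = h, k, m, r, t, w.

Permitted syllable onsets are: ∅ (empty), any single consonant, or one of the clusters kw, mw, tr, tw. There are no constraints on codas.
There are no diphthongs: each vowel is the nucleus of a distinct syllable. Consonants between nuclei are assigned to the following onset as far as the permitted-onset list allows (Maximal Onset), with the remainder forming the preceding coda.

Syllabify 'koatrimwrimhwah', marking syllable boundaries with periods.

ko.a.trimw.rimh.wah

The vowels are o, a, i, i, a — 5 nuclei, so 5 syllables.
V1 /o/ – V2 /a/: no consonants, so the boundary falls immediately after /o/.
V2 /a/ – V3 /i/: /tr/ — entire cluster is a permitted onset → onset /tr/, coda ∅.
V3 /i/ – V4 /i/: cluster /mwr/ — the longest permitted-onset suffix is /r/; onset = /r/, preceding coda = /mw/.
V4 /i/ – V5 /a/: cluster /mhw/ — the longest permitted-onset suffix is /w/; onset = /w/, preceding coda = /mh/.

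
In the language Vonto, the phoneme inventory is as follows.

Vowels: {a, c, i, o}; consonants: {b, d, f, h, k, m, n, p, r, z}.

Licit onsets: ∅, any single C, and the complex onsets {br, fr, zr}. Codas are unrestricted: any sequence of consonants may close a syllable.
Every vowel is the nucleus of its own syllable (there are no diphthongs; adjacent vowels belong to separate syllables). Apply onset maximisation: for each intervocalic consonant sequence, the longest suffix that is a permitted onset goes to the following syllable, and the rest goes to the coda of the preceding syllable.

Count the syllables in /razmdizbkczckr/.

The vowels are a, i, c, c — 4 nuclei, so 4 syllables.

4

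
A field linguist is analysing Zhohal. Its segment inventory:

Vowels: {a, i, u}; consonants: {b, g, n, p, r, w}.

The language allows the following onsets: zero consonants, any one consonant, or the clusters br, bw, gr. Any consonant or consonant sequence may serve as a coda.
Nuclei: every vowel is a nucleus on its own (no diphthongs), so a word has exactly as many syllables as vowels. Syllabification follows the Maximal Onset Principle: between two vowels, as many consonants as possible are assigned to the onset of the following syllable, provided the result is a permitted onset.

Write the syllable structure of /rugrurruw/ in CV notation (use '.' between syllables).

CV.CCVC.CVC

The vowels are u, u, u — 3 nuclei, so 3 syllables.
Between /u/ (V1) and /u/ (V2): /gr/ — entire cluster is a permitted onset → onset /gr/, coda ∅.
Between /u/ (V2) and /u/ (V3): /rr/; trying suffixes from longest down, /r/ is the first permitted one, so coda /r/ | onset /r/.
Result: ru.grur.ruw.
Mapping each syllable to C/V: /ru/ → CV, /grur/ → CCVC, /ruw/ → CVC.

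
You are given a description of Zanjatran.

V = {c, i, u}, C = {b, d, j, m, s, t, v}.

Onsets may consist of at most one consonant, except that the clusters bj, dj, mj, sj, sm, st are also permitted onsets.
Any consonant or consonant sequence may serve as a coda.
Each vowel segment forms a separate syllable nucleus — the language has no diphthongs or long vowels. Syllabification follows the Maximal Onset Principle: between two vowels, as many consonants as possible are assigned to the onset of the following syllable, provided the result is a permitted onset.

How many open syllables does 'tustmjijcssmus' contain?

Vowels present: u, i, c, u; each is a nucleus, giving 4 syllables.
/u…i/ gap (V1→V2): cluster /stmj/ — the longest permitted-onset suffix is /mj/; onset = /mj/, preceding coda = /st/.
/i…c/ gap (V2→V3): just /j/ — single C goes to the following onset.
/c…u/ gap (V3→V4): cluster /ssm/ — the longest permitted-onset suffix is /sm/; onset = /sm/, preceding coda = /s/.
Syllabification: tust.mji.jcs.smus.
Classifying each syllable: /tust/ (closed), /mji/ (open), /jcs/ (closed), /smus/ (closed).
Open syllables: 1.

1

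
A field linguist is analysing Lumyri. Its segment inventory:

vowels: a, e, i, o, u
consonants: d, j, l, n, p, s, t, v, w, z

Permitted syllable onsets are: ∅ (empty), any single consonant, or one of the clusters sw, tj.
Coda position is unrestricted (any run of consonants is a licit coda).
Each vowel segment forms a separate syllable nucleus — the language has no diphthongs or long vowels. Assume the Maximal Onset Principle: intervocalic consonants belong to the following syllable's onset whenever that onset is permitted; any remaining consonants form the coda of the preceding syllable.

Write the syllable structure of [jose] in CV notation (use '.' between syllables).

The vowels are o, e — 2 nuclei, so 2 syllables.
σ1/σ2 boundary: /s/ is a single consonant, so it becomes the next onset.
Syllabification: jo.se.
Mapping each syllable to C/V: /jo/ → CV, /se/ → CV.

CV.CV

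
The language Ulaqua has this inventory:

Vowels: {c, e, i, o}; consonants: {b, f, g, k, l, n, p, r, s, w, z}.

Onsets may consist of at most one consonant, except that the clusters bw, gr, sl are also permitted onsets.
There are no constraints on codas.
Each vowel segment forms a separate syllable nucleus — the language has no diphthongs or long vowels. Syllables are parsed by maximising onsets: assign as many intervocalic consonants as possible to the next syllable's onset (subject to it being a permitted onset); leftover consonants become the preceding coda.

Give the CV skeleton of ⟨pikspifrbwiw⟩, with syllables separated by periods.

CVCC.CVCC.CCVC

Nuclei (vowels): i, i, i → 3 syllables.
V1 /i/ – V2 /i/: /ksp/; trying suffixes from longest down, /p/ is the first permitted one, so coda /ks/ | onset /p/.
V2 /i/ – V3 /i/: cluster /frbw/ — the longest permitted-onset suffix is /bw/; onset = /bw/, preceding coda = /fr/.
Syllabification: piks.pifr.bwiw.
Mapping each syllable to C/V: /piks/ → CVCC, /pifr/ → CVCC, /bwiw/ → CCVC.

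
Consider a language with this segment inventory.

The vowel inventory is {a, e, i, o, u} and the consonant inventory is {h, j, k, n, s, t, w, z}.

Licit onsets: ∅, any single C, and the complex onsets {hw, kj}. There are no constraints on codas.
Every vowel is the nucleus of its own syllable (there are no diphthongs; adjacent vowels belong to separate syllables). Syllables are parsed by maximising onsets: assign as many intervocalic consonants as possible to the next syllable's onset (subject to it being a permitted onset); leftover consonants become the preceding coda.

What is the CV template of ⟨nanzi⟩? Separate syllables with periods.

Nuclei (vowels): a, i → 2 syllables.
σ1/σ2 boundary: cluster /nz/ — the longest permitted-onset suffix is /z/; onset = /z/, preceding coda = /n/.
Putting it together: nan.zi.
Mapping each syllable to C/V: /nan/ → CVC, /zi/ → CV.

CVC.CV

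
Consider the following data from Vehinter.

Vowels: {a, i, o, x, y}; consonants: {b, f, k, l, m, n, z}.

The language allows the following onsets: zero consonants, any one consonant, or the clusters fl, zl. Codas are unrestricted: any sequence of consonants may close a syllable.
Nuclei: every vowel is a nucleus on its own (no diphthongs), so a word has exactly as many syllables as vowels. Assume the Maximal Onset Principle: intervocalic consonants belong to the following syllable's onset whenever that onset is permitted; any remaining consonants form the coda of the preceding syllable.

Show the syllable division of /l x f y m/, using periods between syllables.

Nuclei (vowels): x, y → 2 syllables.
/x…y/ gap (V1→V2): just /f/ — single C goes to the following onset.

lx.fym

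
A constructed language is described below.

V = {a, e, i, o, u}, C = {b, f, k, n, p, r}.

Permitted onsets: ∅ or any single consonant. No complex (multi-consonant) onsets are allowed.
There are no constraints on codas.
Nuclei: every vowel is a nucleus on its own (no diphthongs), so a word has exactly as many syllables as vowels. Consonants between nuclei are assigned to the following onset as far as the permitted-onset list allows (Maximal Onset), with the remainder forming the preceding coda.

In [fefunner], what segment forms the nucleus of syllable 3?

e

Nuclei (vowels): e, u, e → 3 syllables.
The third nucleus (vowel 3 from the left) is /e/.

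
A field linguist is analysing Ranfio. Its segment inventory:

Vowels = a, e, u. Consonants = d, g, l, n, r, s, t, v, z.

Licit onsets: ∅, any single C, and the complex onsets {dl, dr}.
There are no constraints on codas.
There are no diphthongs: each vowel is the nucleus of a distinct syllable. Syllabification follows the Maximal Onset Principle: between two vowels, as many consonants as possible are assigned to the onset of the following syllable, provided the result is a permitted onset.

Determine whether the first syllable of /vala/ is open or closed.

open

Vowels present: a, a; each is a nucleus, giving 2 syllables.
V1 /a/ – V2 /a/: just /l/ — single C goes to the following onset.
So the parse is va.la.
Syllable 1 is /va/; it ends in its nucleus with no coda, so it is open.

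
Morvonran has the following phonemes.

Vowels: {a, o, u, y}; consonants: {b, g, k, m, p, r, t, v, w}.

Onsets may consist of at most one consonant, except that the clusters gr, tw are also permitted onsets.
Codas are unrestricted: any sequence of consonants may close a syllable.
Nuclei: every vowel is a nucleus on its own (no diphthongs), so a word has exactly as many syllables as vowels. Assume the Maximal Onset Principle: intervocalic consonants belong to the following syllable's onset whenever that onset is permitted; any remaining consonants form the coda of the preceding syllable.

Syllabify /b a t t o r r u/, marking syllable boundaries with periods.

bat.tor.ru

Nuclei (vowels): a, o, u → 3 syllables.
Between /a/ (V1) and /o/ (V2): cluster /tt/ — the longest permitted-onset suffix is /t/; onset = /t/, preceding coda = /t/.
Between /o/ (V2) and /u/ (V3): cluster /rr/ — the longest permitted-onset suffix is /r/; onset = /r/, preceding coda = /r/.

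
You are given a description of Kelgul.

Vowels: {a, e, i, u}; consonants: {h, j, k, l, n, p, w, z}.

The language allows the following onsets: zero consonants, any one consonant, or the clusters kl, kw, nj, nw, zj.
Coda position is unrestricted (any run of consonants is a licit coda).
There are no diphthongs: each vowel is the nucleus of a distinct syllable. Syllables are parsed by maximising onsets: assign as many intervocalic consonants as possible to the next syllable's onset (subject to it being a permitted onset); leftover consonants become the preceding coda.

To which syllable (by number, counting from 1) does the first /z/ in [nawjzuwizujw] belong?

2

Vowels present: a, u, i, u; each is a nucleus, giving 4 syllables.
V1 /a/ – V2 /u/: cluster /wjz/ — the longest permitted-onset suffix is /z/; onset = /z/, preceding coda = /wj/.
V2 /u/ – V3 /i/: just /w/ — single C goes to the following onset.
V3 /i/ – V4 /u/: /z/ → onset of the next syllable (single consonants are always licit onsets).
Putting it together: nawj.zu.wi.zujw.
The first /z/ is in the onset of syllable 2 (/zu/).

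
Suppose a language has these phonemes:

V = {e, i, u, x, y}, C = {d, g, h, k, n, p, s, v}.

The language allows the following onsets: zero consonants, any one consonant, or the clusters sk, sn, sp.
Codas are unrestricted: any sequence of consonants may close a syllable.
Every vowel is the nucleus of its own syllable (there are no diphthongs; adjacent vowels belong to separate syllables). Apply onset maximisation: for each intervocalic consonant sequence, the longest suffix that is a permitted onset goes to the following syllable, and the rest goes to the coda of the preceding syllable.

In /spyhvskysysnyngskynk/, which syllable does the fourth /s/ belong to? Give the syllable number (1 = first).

4

Vowels present: y, y, y, y, y; each is a nucleus, giving 5 syllables.
V1 /y/ – V2 /y/: /hvsk/ splits as /hv/ + /sk/ (/sk/ is the longest suffix that is a licit onset).
V2 /y/ – V3 /y/: /s/ is a single consonant, so it becomes the next onset.
V3 /y/ – V4 /y/: /sn/ is a licit onset in full, so it all attaches to the next syllable.
V4 /y/ – V5 /y/: /ngsk/; trying suffixes from longest down, /sk/ is the first permitted one, so coda /ng/ | onset /sk/.
Syllabification: spyhv.sky.sy.snyng.skynk.
The fourth /s/ is in the onset of syllable 4 (/snyng/).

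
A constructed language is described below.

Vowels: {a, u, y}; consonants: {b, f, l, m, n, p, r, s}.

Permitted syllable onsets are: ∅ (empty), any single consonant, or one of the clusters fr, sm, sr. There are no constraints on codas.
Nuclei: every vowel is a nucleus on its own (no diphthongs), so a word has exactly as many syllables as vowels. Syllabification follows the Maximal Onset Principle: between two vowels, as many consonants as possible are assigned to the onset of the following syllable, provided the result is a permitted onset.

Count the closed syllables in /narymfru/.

Nuclei (vowels): a, y, u → 3 syllables.
V1 /a/ – V2 /y/: just /r/ — single C goes to the following onset.
V2 /y/ – V3 /u/: /mfr/; trying suffixes from longest down, /fr/ is the first permitted one, so coda /m/ | onset /fr/.
Putting it together: na.rym.fru.
Classifying each syllable: /na/ (open), /rym/ (closed), /fru/ (open).
Closed syllables: 1.

1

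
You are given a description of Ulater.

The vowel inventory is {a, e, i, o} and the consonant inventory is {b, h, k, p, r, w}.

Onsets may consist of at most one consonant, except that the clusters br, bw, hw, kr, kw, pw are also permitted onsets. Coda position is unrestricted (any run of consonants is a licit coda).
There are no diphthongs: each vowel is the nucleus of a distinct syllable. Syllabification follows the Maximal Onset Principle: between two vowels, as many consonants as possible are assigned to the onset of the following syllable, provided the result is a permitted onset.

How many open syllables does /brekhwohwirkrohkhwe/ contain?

Vowels present: e, o, i, o, e; each is a nucleus, giving 5 syllables.
σ1/σ2 boundary: /khw/ splits as /k/ + /hw/ (/hw/ is the longest suffix that is a licit onset).
σ2/σ3 boundary: /hw/ — entire cluster is a permitted onset → onset /hw/, coda ∅.
σ3/σ4 boundary: cluster /rkr/ — the longest permitted-onset suffix is /kr/; onset = /kr/, preceding coda = /r/.
σ4/σ5 boundary: /hkhw/; trying suffixes from longest down, /hw/ is the first permitted one, so coda /hk/ | onset /hw/.
Putting it together: brek.hwo.hwir.krohk.hwe.
Classifying each syllable: /brek/ (closed), /hwo/ (open), /hwir/ (closed), /krohk/ (closed), /hwe/ (open).
Open syllables: 2.

2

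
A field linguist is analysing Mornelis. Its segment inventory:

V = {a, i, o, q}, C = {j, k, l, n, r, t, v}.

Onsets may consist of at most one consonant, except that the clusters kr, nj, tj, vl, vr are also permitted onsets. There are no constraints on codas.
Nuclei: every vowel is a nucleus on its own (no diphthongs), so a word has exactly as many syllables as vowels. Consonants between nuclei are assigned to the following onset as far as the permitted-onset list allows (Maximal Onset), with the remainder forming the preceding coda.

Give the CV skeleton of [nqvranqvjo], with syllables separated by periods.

CV.CCV.CVC.CV

Nuclei (vowels): q, a, q, o → 4 syllables.
σ1/σ2 boundary: /vr/ is a licit onset in full, so it all attaches to the next syllable.
σ2/σ3 boundary: /n/ is a single consonant, so it becomes the next onset.
σ3/σ4 boundary: /vj/ splits as /v/ + /j/ (/j/ is the longest suffix that is a licit onset).
Result: nq.vra.nqv.jo.
Mapping each syllable to C/V: /nq/ → CV, /vra/ → CCV, /nqv/ → CVC, /jo/ → CV.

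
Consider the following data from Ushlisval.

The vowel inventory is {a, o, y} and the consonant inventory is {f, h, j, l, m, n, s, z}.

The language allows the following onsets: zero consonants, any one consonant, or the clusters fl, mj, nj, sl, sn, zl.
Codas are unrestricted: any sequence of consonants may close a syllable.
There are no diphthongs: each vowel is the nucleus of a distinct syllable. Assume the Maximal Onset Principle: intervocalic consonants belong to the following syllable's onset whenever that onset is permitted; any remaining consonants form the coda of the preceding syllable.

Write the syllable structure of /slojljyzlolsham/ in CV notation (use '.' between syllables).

Vowels present: o, y, o, a; each is a nucleus, giving 4 syllables.
/o…y/ gap (V1→V2): /jlj/; trying suffixes from longest down, /j/ is the first permitted one, so coda /jl/ | onset /j/.
/y…o/ gap (V2→V3): cluster /zl/ — /zl/ is itself a permitted onset, so the whole cluster goes right; preceding coda = ∅.
/o…a/ gap (V3→V4): /lsh/ — longest licit onset from the right is /h/, leaving /ls/ as coda.
Putting it together: slojl.jy.zlols.ham.
Mapping each syllable to C/V: /slojl/ → CCVCC, /jy/ → CV, /zlols/ → CCVCC, /ham/ → CVC.

CCVCC.CV.CCVCC.CVC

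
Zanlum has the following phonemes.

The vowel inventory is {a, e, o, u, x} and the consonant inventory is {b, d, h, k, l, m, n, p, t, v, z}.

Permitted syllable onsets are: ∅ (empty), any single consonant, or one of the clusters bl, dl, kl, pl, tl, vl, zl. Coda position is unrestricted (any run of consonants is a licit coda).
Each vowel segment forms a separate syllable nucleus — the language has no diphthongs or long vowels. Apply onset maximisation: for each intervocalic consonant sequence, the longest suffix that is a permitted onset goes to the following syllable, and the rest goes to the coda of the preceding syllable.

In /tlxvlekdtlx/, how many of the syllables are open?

The vowels are x, e, x — 3 nuclei, so 3 syllables.
σ1/σ2 boundary: /vl/ — entire cluster is a permitted onset → onset /vl/, coda ∅.
σ2/σ3 boundary: /kdtl/ — longest licit onset from the right is /tl/, leaving /kd/ as coda.
Putting it together: tlx.vlekd.tlx.
Classifying each syllable: /tlx/ (open), /vlekd/ (closed), /tlx/ (open).
Open syllables: 2.

2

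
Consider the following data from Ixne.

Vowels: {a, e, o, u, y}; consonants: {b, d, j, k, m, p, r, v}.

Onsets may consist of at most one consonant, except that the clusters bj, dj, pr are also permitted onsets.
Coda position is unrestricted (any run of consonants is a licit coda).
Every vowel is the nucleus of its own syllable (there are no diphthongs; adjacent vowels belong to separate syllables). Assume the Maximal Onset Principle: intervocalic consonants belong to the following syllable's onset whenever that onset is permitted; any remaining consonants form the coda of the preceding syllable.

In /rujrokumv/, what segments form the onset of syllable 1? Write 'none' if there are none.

The vowels are u, o, u — 3 nuclei, so 3 syllables.
Between /u/ (V1) and /o/ (V2): cluster /jr/ — the longest permitted-onset suffix is /r/; onset = /r/, preceding coda = /j/.
Between /o/ (V2) and /u/ (V3): just /k/ — single C goes to the following onset.
So the parse is ruj.ro.kumv.
Syllable 1 is /ruj/: onset /r/, nucleus /u/, coda /j/.

r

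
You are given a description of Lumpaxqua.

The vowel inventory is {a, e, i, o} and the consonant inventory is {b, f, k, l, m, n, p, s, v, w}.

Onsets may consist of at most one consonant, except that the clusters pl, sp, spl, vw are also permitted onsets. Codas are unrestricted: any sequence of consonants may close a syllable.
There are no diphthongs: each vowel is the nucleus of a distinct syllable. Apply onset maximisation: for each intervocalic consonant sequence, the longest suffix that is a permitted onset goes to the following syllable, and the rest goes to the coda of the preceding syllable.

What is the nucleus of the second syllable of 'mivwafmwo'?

a

Nuclei (vowels): i, a, o → 3 syllables.
The second nucleus (vowel 2 from the left) is /a/.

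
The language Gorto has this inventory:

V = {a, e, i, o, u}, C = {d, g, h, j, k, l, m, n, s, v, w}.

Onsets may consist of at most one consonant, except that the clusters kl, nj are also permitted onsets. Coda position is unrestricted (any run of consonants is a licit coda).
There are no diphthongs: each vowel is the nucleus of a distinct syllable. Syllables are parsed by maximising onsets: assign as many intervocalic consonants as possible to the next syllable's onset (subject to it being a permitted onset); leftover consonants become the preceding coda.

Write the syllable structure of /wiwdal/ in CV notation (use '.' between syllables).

Nuclei (vowels): i, a → 2 syllables.
V1 /i/ – V2 /a/: /wd/ — longest licit onset from the right is /d/, leaving /w/ as coda.
Syllabification: wiw.dal.
Mapping each syllable to C/V: /wiw/ → CVC, /dal/ → CVC.

CVC.CVC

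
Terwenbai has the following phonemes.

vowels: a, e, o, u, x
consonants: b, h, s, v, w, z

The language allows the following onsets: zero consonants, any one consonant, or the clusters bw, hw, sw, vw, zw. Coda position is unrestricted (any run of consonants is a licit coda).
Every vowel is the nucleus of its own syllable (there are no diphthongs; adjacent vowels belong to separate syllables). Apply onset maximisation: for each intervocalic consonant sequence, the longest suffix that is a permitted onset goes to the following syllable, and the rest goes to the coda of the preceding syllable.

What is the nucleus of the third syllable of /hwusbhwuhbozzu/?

o

The vowels are u, u, o, u — 4 nuclei, so 4 syllables.
The third nucleus (vowel 3 from the left) is /o/.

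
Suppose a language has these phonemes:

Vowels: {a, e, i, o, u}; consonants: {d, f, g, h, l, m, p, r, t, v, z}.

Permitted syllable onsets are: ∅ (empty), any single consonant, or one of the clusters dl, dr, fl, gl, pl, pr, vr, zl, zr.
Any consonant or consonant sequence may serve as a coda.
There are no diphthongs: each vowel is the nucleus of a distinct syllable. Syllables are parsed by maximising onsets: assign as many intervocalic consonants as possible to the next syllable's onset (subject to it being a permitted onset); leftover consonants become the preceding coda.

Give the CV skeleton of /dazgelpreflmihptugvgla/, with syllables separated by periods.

CVC.CVC.CCVCC.CVCC.CVCC.CCV

Vowels present: a, e, e, i, u, a; each is a nucleus, giving 6 syllables.
/a…e/ gap (V1→V2): /zg/ splits as /z/ + /g/ (/g/ is the longest suffix that is a licit onset).
/e…e/ gap (V2→V3): /lpr/ — longest licit onset from the right is /pr/, leaving /l/ as coda.
/e…i/ gap (V3→V4): /flm/ splits as /fl/ + /m/ (/m/ is the longest suffix that is a licit onset).
/i…u/ gap (V4→V5): /hpt/ — longest licit onset from the right is /t/, leaving /hp/ as coda.
/u…a/ gap (V5→V6): cluster /gvgl/ — the longest permitted-onset suffix is /gl/; onset = /gl/, preceding coda = /gv/.
Syllabification: daz.gel.prefl.mihp.tugv.gla.
Mapping each syllable to C/V: /daz/ → CVC, /gel/ → CVC, /prefl/ → CCVCC, /mihp/ → CVCC, /tugv/ → CVCC, /gla/ → CCV.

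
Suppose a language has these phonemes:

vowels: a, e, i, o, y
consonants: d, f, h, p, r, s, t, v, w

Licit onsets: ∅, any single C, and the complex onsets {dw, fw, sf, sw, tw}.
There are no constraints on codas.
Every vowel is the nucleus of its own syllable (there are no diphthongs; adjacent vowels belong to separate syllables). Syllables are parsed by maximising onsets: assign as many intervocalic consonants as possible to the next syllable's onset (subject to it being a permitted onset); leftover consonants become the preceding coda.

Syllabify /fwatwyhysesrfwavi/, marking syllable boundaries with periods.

fwa.twy.hy.sesr.fwa.vi

The vowels are a, y, y, e, a, i — 6 nuclei, so 6 syllables.
Between /a/ (V1) and /y/ (V2): cluster /tw/ — /tw/ is itself a permitted onset, so the whole cluster goes right; preceding coda = ∅.
Between /y/ (V2) and /y/ (V3): just /h/ — single C goes to the following onset.
Between /y/ (V3) and /e/ (V4): /s/ is a single consonant, so it becomes the next onset.
Between /e/ (V4) and /a/ (V5): /srfw/; trying suffixes from longest down, /fw/ is the first permitted one, so coda /sr/ | onset /fw/.
Between /a/ (V5) and /i/ (V6): /v/ is a single consonant, so it becomes the next onset.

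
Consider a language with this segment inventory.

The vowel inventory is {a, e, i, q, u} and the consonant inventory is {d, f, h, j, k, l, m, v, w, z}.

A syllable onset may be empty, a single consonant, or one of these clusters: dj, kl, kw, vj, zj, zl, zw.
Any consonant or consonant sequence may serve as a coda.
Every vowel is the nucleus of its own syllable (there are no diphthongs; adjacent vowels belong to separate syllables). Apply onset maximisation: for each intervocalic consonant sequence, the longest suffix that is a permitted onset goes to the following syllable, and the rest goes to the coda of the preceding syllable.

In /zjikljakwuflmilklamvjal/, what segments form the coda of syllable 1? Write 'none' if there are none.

Nuclei (vowels): i, a, u, i, a, a → 6 syllables.
Between /i/ (V1) and /a/ (V2): /klj/; trying suffixes from longest down, /j/ is the first permitted one, so coda /kl/ | onset /j/.
Between /a/ (V2) and /u/ (V3): /kw/ is a licit onset in full, so it all attaches to the next syllable.
Between /u/ (V3) and /i/ (V4): cluster /flm/ — the longest permitted-onset suffix is /m/; onset = /m/, preceding coda = /fl/.
Between /i/ (V4) and /a/ (V5): /lkl/; trying suffixes from longest down, /kl/ is the first permitted one, so coda /l/ | onset /kl/.
Between /a/ (V5) and /a/ (V6): /mvj/ — longest licit onset from the right is /vj/, leaving /m/ as coda.
So the parse is zjikl.ja.kwufl.mil.klam.vjal.
Syllable 1 is /zjikl/: onset /zj/, nucleus /i/, coda /kl/.

kl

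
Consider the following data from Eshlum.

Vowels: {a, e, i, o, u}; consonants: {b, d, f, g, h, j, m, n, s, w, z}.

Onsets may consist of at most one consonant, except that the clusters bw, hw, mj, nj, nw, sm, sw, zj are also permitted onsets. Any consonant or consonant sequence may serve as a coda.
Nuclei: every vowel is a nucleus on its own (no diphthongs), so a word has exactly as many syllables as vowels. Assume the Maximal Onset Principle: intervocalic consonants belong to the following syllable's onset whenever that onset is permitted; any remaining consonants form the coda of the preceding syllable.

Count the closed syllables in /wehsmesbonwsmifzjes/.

The vowels are e, e, o, i, e — 5 nuclei, so 5 syllables.
V1 /e/ – V2 /e/: cluster /hsm/ — the longest permitted-onset suffix is /sm/; onset = /sm/, preceding coda = /h/.
V2 /e/ – V3 /o/: /sb/ — longest licit onset from the right is /b/, leaving /s/ as coda.
V3 /o/ – V4 /i/: /nwsm/; trying suffixes from longest down, /sm/ is the first permitted one, so coda /nw/ | onset /sm/.
V4 /i/ – V5 /e/: /fzj/; trying suffixes from longest down, /zj/ is the first permitted one, so coda /f/ | onset /zj/.
Syllabification: weh.smes.bonw.smif.zjes.
Classifying each syllable: /weh/ (closed), /smes/ (closed), /bonw/ (closed), /smif/ (closed), /zjes/ (closed).
Closed syllables: 5.

5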